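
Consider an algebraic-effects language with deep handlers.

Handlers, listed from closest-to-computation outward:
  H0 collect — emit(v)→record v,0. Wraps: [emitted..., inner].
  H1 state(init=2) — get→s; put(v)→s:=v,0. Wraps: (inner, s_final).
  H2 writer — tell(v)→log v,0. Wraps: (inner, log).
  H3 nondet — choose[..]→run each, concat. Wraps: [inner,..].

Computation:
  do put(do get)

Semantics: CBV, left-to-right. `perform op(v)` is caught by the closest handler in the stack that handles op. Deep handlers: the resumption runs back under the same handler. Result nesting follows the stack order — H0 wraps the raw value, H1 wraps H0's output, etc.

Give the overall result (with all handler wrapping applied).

Answer: [(([0], 2), ())]

Step-by-step:
get @ H1 ⇒ 2
put(2) @ H1 ⇒ s:=2
H0 returns [0]
H1 returns ([0], 2)
H2 returns (([0], 2), ())
H3 returns [(([0], 2), ())]
= [(([0], 2), ())]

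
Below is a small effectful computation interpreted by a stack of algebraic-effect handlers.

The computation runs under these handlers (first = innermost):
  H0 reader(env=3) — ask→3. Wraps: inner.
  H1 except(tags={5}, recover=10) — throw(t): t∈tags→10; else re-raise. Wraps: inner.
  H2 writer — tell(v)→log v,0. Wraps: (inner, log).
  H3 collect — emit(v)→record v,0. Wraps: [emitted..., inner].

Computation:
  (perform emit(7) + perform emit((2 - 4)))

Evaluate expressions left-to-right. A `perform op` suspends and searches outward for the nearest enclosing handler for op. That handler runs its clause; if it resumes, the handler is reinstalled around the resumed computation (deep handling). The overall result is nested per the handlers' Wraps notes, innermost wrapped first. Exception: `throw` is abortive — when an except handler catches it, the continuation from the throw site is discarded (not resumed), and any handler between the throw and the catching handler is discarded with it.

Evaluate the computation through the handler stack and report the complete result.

Evaluation trace:
emit(7) @ H3 ⇒ out+=7
emit(-2) @ H3 ⇒ out+=-2
H0 returns 0
H1 returns 0
H2 returns (0, ())
H3 returns [7, -2, (0, ())]
= [7, -2, (0, ())]

Answer: [7, -2, (0, ())]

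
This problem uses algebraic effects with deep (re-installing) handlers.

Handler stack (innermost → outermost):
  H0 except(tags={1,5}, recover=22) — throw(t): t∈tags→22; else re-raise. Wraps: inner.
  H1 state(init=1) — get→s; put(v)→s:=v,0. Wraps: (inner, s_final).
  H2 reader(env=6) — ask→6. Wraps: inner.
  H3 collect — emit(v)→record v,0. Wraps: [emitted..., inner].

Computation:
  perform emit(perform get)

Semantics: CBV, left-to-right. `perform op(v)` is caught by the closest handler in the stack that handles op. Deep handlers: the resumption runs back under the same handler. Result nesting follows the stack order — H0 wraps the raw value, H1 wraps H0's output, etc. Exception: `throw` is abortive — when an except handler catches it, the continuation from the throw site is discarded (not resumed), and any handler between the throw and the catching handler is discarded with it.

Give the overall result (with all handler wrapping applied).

Answer: [1, (0, 1)]

Evaluation trace:
get @ H1 ⇒ 1
emit(1) @ H3 ⇒ out+=1
H0 returns 0
H1 returns (0, 1)
H2 returns (0, 1)
H3 returns [1, (0, 1)]
= [1, (0, 1)]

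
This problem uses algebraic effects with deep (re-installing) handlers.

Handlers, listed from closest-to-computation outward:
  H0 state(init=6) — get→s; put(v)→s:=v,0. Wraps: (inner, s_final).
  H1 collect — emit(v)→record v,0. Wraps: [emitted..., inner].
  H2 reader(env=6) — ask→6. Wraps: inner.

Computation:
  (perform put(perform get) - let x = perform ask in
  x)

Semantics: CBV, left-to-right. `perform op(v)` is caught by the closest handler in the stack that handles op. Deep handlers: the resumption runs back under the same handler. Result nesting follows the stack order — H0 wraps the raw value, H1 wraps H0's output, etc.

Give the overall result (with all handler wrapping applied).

Working:
get @ H0 ⇒ 6
put(6) @ H0 ⇒ s:=6
ask @ H2 ⇒ 6
H0 returns (-6, 6)
H1 returns [(-6, 6)]
H2 returns [(-6, 6)]
= [(-6, 6)]

Answer: [(-6, 6)]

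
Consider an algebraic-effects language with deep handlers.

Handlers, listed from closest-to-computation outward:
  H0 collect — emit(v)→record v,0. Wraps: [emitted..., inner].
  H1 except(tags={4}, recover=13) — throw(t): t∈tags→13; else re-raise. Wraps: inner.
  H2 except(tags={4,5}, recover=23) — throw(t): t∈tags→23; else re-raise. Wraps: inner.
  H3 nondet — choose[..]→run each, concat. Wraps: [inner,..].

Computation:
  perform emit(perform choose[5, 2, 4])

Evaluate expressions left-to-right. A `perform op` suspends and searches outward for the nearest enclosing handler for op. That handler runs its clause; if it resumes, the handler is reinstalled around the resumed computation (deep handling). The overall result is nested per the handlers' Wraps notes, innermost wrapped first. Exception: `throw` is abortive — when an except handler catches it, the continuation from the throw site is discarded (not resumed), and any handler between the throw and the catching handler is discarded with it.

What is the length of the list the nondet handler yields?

Evaluation trace:
choose[5, 2, 4] @ H3
  branch[0] choose=5:
    emit(5) @ H0 ⇒ out+=5
    H0 returns [5, 0]
    H1 returns [5, 0]
    H2 returns [5, 0]
    H3 returns [[5, 0]]
  branch[1] choose=2:
    emit(2) @ H0 ⇒ out+=2
    H0 returns [2, 0]
    H1 returns [2, 0]
    H2 returns [2, 0]
    H3 returns [[2, 0]]
  branch[2] choose=4:
    emit(4) @ H0 ⇒ out+=4
    H0 returns [4, 0]
    H1 returns [4, 0]
    H2 returns [4, 0]
    H3 returns [[4, 0]]
= [[5, 0], [2, 0], [4, 0]]

Answer: 3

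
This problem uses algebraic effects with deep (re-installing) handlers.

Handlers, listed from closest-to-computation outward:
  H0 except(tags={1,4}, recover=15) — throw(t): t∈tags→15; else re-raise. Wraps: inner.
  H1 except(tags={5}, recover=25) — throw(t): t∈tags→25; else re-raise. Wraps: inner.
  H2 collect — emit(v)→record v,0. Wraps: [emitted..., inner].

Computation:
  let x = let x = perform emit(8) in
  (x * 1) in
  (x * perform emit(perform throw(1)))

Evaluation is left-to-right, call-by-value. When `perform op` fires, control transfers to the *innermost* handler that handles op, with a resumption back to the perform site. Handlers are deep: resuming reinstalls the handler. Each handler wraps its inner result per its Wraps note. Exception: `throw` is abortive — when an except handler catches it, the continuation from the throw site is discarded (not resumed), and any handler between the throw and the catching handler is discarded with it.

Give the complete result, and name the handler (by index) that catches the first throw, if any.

Answer: [8, 15] ; first throw caught by: H0

Step-by-step:
emit(8) @ H2 ⇒ out+=8
throw(1) @ H0 caught ⇒ 15
H1 returns 15
H2 returns [8, 15]
= [8, 15]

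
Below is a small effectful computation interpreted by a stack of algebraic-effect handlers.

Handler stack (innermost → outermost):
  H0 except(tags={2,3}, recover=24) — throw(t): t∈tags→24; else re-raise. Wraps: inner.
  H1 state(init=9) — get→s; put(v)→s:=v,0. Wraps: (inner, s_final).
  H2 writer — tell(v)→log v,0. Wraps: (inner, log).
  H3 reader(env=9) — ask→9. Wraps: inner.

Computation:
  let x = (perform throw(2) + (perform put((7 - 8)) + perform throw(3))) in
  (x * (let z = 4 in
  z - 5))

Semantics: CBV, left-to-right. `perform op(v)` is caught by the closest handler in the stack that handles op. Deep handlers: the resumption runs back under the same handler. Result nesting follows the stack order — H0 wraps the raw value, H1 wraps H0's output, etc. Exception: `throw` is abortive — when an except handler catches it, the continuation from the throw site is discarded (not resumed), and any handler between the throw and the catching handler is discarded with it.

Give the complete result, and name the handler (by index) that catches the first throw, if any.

Step-by-step:
throw(2) @ H0 caught ⇒ 24
H1 returns (24, 9)
H2 returns ((24, 9), ())
H3 returns ((24, 9), ())
= ((24, 9), ())

Answer: ((24, 9), ()) ; first throw caught by: H0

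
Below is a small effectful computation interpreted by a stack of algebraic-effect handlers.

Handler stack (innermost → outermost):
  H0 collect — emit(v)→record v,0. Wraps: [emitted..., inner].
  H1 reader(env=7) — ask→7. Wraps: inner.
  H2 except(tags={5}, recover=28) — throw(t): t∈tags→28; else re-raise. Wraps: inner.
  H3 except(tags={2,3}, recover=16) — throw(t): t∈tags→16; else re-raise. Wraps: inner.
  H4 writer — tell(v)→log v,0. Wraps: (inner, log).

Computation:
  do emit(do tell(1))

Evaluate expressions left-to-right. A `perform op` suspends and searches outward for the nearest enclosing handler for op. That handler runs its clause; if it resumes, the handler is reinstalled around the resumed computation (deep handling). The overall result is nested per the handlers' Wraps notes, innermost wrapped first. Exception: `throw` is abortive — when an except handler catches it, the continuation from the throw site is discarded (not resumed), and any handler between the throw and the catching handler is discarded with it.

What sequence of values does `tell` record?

Evaluation trace:
tell(1) @ H4 ⇒ log+=1
emit(0) @ H0 ⇒ out+=0
H0 returns [0, 0]
H1 returns [0, 0]
H2 returns [0, 0]
H3 returns [0, 0]
H4 returns ([0, 0], (1))
= ([0, 0], (1))

Answer: (1)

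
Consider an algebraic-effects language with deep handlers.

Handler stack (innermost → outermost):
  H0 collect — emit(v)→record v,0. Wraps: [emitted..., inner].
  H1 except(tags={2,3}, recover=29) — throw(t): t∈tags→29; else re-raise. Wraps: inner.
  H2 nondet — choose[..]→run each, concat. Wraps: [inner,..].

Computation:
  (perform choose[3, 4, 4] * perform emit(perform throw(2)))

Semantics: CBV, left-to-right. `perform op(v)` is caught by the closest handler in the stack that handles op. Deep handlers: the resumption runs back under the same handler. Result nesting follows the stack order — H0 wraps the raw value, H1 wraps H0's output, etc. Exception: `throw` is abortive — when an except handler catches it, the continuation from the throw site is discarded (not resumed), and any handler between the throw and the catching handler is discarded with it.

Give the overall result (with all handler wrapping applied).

Working:
choose[3, 4, 4] @ H2
  branch[0] choose=3:
    throw(2) @ H1 caught ⇒ 29
    H2 returns [29]
  branch[1] choose=4:
    throw(2) @ H1 caught ⇒ 29
    H2 returns [29]
  branch[2] choose=4:
    throw(2) @ H1 caught ⇒ 29
    H2 returns [29]
= [29, 29, 29]

Answer: [29, 29, 29]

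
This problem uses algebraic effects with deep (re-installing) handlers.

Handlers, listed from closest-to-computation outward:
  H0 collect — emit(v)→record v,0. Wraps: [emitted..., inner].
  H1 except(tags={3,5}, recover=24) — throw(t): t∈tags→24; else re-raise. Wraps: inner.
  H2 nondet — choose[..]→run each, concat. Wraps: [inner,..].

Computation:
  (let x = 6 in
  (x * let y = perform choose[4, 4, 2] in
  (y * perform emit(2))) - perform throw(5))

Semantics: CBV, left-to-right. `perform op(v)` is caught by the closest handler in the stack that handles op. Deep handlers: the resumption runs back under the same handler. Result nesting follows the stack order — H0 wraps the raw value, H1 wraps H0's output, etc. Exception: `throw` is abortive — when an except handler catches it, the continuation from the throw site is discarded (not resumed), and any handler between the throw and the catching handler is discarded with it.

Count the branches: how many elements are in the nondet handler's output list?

Step-by-step:
choose[4, 4, 2] @ H2
  branch[0] choose=4:
    emit(2) @ H0 ⇒ out+=2
    throw(5) @ H1 caught ⇒ 24
    H2 returns [24]
  branch[1] choose=4:
    emit(2) @ H0 ⇒ out+=2
    throw(5) @ H1 caught ⇒ 24
    H2 returns [24]
  branch[2] choose=2:
    emit(2) @ H0 ⇒ out+=2
    throw(5) @ H1 caught ⇒ 24
    H2 returns [24]
= [24, 24, 24]

Answer: 3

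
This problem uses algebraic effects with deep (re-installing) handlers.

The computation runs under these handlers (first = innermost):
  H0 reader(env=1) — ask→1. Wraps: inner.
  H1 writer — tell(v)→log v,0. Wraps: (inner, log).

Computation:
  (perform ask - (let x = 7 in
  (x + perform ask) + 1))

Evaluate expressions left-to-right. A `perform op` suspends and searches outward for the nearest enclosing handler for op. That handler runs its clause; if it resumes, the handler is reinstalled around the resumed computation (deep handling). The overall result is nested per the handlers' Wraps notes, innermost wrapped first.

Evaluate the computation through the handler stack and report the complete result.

Answer: (-8, ())

Working:
ask @ H0 ⇒ 1
ask @ H0 ⇒ 1
H0 returns -8
H1 returns (-8, ())
= (-8, ())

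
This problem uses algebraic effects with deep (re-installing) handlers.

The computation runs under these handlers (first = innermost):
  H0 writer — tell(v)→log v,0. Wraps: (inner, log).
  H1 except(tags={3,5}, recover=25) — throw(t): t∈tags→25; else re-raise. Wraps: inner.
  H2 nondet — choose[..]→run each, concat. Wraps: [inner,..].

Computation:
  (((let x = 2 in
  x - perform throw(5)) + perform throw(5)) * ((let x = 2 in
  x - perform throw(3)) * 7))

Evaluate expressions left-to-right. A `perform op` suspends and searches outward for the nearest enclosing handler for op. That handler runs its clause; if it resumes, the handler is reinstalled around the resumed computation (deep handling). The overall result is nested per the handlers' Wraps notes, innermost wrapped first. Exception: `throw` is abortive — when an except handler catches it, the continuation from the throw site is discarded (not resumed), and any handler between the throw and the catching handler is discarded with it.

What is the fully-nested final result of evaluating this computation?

Answer: [25]

Evaluation trace:
throw(5) @ H1 caught ⇒ 25
H2 returns [25]
= [25]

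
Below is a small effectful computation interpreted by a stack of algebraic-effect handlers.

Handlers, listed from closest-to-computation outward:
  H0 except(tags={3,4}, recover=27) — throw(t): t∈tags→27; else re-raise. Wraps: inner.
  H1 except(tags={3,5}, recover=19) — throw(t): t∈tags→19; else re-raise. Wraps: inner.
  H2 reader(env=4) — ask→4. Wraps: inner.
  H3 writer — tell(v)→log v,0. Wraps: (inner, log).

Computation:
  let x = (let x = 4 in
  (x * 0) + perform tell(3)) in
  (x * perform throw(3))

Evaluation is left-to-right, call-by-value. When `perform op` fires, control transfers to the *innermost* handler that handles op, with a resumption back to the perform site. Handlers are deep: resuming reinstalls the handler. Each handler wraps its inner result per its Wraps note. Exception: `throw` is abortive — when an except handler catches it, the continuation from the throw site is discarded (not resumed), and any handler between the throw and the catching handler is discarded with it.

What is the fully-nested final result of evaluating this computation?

Working:
tell(3) @ H3 ⇒ log+=3
throw(3) @ H0 caught ⇒ 27
H1 returns 27
H2 returns 27
H3 returns (27, (3))
= (27, (3))

Answer: (27, (3))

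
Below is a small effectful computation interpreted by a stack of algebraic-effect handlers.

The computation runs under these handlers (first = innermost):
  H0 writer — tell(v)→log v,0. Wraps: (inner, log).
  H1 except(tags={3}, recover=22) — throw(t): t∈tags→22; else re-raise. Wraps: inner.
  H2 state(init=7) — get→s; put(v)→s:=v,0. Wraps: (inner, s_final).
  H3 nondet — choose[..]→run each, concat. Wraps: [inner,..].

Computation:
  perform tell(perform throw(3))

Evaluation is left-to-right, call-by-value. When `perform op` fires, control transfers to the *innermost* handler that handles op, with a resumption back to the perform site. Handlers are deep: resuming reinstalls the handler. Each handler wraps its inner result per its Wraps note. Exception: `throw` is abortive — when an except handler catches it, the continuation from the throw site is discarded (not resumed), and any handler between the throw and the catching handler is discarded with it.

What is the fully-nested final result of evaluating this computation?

Working:
throw(3) @ H1 caught ⇒ 22
H2 returns (22, 7)
H3 returns [(22, 7)]
= [(22, 7)]

Answer: [(22, 7)]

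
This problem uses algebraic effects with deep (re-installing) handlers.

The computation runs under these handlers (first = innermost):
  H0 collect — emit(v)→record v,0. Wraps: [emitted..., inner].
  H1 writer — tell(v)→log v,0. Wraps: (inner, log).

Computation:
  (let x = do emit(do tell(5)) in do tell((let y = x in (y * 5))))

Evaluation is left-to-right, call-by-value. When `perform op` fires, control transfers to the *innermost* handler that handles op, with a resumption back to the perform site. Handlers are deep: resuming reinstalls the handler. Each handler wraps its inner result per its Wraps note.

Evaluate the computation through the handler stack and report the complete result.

Step-by-step:
tell(5) @ H1 ⇒ log+=5
emit(0) @ H0 ⇒ out+=0
tell(0) @ H1 ⇒ log+=0
H0 returns [0, 0]
H1 returns ([0, 0], (5, 0))
= ([0, 0], (5, 0))

Answer: ([0, 0], (5, 0))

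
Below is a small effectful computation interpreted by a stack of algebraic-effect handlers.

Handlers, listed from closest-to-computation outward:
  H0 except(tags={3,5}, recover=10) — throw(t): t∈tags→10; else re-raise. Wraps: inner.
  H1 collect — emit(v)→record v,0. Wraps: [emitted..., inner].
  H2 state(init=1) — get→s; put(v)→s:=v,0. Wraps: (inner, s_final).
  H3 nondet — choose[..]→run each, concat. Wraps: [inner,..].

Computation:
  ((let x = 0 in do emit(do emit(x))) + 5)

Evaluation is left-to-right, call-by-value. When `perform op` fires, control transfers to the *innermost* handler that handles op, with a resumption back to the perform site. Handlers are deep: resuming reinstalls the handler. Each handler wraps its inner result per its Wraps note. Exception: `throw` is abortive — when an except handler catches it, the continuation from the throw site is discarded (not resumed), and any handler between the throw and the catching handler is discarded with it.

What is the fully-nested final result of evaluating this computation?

Evaluation trace:
emit(0) @ H1 ⇒ out+=0
emit(0) @ H1 ⇒ out+=0
H0 returns 5
H1 returns [0, 0, 5]
H2 returns ([0, 0, 5], 1)
H3 returns [([0, 0, 5], 1)]
= [([0, 0, 5], 1)]

Answer: [([0, 0, 5], 1)]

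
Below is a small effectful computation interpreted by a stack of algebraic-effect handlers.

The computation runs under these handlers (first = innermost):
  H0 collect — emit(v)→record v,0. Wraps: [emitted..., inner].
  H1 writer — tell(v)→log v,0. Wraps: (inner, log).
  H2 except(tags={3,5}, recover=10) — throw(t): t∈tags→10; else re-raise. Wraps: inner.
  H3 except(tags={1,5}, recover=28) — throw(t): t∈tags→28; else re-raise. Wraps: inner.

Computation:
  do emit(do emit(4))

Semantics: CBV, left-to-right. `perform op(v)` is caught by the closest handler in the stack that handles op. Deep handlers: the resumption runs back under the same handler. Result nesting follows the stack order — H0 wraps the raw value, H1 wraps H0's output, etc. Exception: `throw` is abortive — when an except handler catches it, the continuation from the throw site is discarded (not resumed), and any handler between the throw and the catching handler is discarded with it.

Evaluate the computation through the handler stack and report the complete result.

Answer: ([4, 0, 0], ())

Evaluation trace:
emit(4) @ H0 ⇒ out+=4
emit(0) @ H0 ⇒ out+=0
H0 returns [4, 0, 0]
H1 returns ([4, 0, 0], ())
H2 returns ([4, 0, 0], ())
H3 returns ([4, 0, 0], ())
= ([4, 0, 0], ())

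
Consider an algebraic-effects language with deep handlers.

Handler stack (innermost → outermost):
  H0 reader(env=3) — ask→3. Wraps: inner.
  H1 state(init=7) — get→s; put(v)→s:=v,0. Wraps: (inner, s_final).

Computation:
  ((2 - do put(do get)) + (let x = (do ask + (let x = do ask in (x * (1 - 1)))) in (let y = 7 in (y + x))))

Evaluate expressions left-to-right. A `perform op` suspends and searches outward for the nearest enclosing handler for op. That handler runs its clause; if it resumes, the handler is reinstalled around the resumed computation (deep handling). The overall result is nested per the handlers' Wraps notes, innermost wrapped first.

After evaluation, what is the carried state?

Evaluation trace:
get @ H1 ⇒ 7
put(7) @ H1 ⇒ s:=7
ask @ H0 ⇒ 3
ask @ H0 ⇒ 3
H0 returns 12
H1 returns (12, 7)
= (12, 7)

Answer: 7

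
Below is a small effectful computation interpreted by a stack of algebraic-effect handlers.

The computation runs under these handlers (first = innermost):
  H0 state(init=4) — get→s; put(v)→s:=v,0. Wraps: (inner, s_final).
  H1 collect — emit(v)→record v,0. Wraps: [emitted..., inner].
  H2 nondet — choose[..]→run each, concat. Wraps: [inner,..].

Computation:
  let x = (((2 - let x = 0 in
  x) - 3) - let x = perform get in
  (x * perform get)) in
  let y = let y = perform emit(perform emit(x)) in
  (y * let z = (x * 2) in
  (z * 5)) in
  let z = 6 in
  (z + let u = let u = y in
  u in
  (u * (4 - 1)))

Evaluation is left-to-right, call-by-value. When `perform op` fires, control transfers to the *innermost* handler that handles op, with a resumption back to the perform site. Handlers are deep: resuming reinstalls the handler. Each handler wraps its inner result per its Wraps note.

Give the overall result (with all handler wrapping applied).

Answer: [[-17, 0, (6, 4)]]

Step-by-step:
get @ H0 ⇒ 4
get @ H0 ⇒ 4
emit(-17) @ H1 ⇒ out+=-17
emit(0) @ H1 ⇒ out+=0
H0 returns (6, 4)
H1 returns [-17, 0, (6, 4)]
H2 returns [[-17, 0, (6, 4)]]
= [[-17, 0, (6, 4)]]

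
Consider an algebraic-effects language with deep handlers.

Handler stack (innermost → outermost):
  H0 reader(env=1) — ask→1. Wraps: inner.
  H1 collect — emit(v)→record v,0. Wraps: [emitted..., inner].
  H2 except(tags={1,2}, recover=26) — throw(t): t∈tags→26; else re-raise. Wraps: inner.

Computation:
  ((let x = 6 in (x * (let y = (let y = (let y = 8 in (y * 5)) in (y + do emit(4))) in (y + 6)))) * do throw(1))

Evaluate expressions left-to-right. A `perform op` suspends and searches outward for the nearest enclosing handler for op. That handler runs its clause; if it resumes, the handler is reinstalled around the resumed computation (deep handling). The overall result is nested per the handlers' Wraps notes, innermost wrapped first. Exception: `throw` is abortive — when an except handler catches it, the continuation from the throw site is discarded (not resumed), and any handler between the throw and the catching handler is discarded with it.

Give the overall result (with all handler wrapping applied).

Working:
emit(4) @ H1 ⇒ out+=4
throw(1) @ H2 caught ⇒ 26
= 26

Answer: 26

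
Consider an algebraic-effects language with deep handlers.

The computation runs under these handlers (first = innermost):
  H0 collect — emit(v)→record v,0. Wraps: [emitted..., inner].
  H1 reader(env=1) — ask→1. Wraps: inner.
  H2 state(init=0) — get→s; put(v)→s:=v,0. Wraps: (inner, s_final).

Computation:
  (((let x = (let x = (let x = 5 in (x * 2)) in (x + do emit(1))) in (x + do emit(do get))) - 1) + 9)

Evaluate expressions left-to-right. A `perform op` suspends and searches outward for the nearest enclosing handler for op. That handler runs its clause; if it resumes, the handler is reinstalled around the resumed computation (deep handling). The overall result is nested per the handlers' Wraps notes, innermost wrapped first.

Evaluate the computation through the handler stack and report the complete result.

Evaluation trace:
emit(1) @ H0 ⇒ out+=1
get @ H2 ⇒ 0
emit(0) @ H0 ⇒ out+=0
H0 returns [1, 0, 18]
H1 returns [1, 0, 18]
H2 returns ([1, 0, 18], 0)
= ([1, 0, 18], 0)

Answer: ([1, 0, 18], 0)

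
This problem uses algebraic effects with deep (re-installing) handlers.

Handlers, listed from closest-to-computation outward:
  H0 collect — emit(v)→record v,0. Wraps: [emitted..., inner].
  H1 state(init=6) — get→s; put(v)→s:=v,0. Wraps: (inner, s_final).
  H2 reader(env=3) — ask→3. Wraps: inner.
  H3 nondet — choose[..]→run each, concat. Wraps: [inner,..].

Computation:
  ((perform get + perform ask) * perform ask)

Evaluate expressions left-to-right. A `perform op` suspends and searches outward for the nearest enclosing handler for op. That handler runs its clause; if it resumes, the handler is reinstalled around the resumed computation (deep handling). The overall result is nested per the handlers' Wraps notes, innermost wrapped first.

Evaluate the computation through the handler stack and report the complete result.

Step-by-step:
get @ H1 ⇒ 6
ask @ H2 ⇒ 3
ask @ H2 ⇒ 3
H0 returns [27]
H1 returns ([27], 6)
H2 returns ([27], 6)
H3 returns [([27], 6)]
= [([27], 6)]

Answer: [([27], 6)]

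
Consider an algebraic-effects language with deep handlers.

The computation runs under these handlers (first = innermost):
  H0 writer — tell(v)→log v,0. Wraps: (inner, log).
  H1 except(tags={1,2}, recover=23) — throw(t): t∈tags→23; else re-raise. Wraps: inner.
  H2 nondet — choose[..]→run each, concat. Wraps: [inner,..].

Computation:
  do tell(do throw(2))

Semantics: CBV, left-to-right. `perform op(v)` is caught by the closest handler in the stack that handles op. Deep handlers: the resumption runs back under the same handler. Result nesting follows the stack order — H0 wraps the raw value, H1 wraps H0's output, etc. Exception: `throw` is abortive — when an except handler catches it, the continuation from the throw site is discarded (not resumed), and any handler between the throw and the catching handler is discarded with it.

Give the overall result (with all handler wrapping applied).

Answer: [23]

Step-by-step:
throw(2) @ H1 caught ⇒ 23
H2 returns [23]
= [23]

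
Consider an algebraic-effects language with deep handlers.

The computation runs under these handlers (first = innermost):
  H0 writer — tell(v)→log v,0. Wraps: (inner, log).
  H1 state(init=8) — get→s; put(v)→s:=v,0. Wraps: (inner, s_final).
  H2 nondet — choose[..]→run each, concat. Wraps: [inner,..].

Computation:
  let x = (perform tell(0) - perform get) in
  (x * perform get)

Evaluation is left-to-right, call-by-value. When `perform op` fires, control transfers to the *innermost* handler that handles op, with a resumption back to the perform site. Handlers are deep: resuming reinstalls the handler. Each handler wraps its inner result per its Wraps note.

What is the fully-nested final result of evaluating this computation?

Step-by-step:
tell(0) @ H0 ⇒ log+=0
get @ H1 ⇒ 8
get @ H1 ⇒ 8
H0 returns (-64, (0))
H1 returns ((-64, (0)), 8)
H2 returns [((-64, (0)), 8)]
= [((-64, (0)), 8)]

Answer: [((-64, (0)), 8)]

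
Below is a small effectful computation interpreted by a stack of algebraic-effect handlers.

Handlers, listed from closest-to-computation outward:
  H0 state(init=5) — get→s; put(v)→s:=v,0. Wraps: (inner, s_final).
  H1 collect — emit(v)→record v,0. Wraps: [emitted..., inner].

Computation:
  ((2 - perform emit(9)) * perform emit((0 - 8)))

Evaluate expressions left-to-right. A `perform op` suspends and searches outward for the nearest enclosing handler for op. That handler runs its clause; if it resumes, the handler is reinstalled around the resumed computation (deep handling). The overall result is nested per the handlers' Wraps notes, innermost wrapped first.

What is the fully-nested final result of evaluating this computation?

Answer: [9, -8, (0, 5)]

Working:
emit(9) @ H1 ⇒ out+=9
emit(-8) @ H1 ⇒ out+=-8
H0 returns (0, 5)
H1 returns [9, -8, (0, 5)]
= [9, -8, (0, 5)]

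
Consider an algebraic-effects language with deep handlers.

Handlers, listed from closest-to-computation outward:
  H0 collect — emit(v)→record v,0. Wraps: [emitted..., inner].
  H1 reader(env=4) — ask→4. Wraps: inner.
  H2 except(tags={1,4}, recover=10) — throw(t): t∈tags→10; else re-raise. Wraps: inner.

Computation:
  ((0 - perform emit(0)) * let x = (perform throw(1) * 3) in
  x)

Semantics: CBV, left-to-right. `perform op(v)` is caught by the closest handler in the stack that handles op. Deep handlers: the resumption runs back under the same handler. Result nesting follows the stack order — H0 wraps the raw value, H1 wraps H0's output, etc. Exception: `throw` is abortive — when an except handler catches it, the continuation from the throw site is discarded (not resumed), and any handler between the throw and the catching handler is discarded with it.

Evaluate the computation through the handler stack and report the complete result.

Answer: 10

Evaluation trace:
emit(0) @ H0 ⇒ out+=0
throw(1) @ H2 caught ⇒ 10
= 10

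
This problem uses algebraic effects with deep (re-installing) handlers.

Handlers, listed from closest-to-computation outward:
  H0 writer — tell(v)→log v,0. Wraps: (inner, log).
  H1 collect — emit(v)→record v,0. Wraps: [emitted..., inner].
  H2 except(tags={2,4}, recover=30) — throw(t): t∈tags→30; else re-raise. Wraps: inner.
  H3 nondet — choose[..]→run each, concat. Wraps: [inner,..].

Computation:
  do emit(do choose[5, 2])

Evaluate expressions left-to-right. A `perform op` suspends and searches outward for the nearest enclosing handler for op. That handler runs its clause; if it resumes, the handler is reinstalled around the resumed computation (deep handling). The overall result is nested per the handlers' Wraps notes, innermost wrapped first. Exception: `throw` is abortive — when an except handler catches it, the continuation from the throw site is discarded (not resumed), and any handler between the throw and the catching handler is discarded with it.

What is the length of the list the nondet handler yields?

Answer: 2

Working:
choose[5, 2] @ H3
  branch[0] choose=5:
    emit(5) @ H1 ⇒ out+=5
    H0 returns (0, ())
    H1 returns [5, (0, ())]
    H2 returns [5, (0, ())]
    H3 returns [[5, (0, ())]]
  branch[1] choose=2:
    emit(2) @ H1 ⇒ out+=2
    H0 returns (0, ())
    H1 returns [2, (0, ())]
    H2 returns [2, (0, ())]
    H3 returns [[2, (0, ())]]
= [[5, (0, ())], [2, (0, ())]]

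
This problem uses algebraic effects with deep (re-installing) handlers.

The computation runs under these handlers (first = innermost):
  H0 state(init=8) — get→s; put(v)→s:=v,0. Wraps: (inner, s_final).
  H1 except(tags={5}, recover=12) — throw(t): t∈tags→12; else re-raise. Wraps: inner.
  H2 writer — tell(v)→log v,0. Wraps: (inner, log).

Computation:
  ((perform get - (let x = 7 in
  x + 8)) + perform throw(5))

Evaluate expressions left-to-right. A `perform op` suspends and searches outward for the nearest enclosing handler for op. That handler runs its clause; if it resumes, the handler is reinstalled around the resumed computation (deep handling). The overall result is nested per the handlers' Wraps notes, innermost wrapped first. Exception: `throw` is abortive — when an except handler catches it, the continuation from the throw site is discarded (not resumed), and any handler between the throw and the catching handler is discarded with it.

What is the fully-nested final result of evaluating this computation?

Answer: (12, ())

Evaluation trace:
get @ H0 ⇒ 8
throw(5) @ H1 caught ⇒ 12
H2 returns (12, ())
= (12, ())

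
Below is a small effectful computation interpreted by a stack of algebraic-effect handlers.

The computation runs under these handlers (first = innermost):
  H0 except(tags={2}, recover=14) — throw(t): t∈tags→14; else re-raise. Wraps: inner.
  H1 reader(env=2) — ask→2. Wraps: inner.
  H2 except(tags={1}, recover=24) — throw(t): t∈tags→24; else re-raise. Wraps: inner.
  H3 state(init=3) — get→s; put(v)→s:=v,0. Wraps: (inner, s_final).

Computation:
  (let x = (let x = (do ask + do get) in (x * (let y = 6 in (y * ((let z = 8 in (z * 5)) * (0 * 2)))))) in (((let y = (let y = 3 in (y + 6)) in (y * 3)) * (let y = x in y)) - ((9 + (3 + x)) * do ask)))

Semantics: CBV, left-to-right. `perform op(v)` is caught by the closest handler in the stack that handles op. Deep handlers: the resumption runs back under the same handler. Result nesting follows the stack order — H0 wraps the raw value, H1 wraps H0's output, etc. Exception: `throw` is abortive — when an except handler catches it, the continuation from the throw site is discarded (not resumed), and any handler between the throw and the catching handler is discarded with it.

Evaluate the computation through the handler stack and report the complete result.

Answer: (-24, 3)

Evaluation trace:
ask @ H1 ⇒ 2
get @ H3 ⇒ 3
ask @ H1 ⇒ 2
H0 returns -24
H1 returns -24
H2 returns -24
H3 returns (-24, 3)
= (-24, 3)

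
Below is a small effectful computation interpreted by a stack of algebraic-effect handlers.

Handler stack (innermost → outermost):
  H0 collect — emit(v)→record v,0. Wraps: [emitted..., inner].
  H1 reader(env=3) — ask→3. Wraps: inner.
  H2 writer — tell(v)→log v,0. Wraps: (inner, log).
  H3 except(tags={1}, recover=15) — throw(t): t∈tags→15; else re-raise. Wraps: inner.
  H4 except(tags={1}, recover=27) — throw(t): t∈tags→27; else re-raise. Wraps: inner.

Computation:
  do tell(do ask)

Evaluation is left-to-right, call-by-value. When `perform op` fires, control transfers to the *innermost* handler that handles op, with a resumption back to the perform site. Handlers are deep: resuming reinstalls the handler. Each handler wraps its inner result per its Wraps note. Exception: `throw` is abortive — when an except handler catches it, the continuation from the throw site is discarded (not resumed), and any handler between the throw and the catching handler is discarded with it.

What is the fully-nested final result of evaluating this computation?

Evaluation trace:
ask @ H1 ⇒ 3
tell(3) @ H2 ⇒ log+=3
H0 returns [0]
H1 returns [0]
H2 returns ([0], (3))
H3 returns ([0], (3))
H4 returns ([0], (3))
= ([0], (3))

Answer: ([0], (3))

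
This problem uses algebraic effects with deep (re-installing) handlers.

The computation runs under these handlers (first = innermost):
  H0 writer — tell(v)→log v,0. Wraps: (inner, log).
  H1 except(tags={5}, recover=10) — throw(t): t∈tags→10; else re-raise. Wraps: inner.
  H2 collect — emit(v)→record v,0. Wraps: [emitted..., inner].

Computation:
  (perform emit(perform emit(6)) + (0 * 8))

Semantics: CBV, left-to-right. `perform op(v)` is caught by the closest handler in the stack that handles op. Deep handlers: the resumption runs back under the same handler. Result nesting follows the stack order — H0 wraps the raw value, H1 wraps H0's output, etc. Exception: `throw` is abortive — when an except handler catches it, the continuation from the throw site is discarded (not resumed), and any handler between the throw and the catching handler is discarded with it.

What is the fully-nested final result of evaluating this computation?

Answer: [6, 0, (0, ())]

Step-by-step:
emit(6) @ H2 ⇒ out+=6
emit(0) @ H2 ⇒ out+=0
H0 returns (0, ())
H1 returns (0, ())
H2 returns [6, 0, (0, ())]
= [6, 0, (0, ())]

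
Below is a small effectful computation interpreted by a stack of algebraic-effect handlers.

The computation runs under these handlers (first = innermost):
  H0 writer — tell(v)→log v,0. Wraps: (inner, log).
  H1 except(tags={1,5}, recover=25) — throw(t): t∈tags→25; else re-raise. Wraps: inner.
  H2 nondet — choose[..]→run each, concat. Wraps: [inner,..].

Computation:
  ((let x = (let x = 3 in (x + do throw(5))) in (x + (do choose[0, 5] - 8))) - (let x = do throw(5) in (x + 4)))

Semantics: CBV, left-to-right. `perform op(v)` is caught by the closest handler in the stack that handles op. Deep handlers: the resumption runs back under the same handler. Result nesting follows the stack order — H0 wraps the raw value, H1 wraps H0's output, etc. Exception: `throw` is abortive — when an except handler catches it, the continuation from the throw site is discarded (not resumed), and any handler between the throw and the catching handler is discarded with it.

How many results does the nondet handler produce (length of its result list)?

Working:
throw(5) @ H1 caught ⇒ 25
H2 returns [25]
= [25]

Answer: 1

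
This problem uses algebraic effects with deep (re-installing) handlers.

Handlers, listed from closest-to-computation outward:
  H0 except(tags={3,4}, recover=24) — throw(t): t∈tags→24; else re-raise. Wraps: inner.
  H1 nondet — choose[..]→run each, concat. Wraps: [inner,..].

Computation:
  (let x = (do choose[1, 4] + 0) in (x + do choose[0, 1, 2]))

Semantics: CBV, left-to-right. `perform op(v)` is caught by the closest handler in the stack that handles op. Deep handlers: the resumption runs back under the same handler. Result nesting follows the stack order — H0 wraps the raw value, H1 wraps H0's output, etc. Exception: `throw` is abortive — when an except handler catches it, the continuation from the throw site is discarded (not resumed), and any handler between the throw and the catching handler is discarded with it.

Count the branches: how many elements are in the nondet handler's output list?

Answer: 6

Evaluation trace:
choose[1, 4] @ H1
  branch[0] choose=1:
    choose[0, 1, 2] @ H1
      branch[0] choose=0:
        H0 returns 1
        H1 returns [1]
      branch[1] choose=1:
        H0 returns 2
        H1 returns [2]
      branch[2] choose=2:
        H0 returns 3
        H1 returns [3]
  branch[1] choose=4:
    choose[0, 1, 2] @ H1
      branch[0] choose=0:
        H0 returns 4
        H1 returns [4]
      branch[1] choose=1:
        H0 returns 5
        H1 returns [5]
      branch[2] choose=2:
        H0 returns 6
        H1 returns [6]
= [1, 2, 3, 4, 5, 6]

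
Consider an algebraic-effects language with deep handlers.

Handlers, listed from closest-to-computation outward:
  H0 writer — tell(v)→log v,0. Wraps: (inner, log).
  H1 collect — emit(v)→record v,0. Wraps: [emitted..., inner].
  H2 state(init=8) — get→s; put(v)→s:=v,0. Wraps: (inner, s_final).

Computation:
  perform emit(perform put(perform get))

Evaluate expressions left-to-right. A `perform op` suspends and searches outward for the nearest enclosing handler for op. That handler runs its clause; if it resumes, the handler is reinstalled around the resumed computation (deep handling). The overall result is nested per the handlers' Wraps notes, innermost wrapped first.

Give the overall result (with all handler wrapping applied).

Evaluation trace:
get @ H2 ⇒ 8
put(8) @ H2 ⇒ s:=8
emit(0) @ H1 ⇒ out+=0
H0 returns (0, ())
H1 returns [0, (0, ())]
H2 returns ([0, (0, ())], 8)
= ([0, (0, ())], 8)

Answer: ([0, (0, ())], 8)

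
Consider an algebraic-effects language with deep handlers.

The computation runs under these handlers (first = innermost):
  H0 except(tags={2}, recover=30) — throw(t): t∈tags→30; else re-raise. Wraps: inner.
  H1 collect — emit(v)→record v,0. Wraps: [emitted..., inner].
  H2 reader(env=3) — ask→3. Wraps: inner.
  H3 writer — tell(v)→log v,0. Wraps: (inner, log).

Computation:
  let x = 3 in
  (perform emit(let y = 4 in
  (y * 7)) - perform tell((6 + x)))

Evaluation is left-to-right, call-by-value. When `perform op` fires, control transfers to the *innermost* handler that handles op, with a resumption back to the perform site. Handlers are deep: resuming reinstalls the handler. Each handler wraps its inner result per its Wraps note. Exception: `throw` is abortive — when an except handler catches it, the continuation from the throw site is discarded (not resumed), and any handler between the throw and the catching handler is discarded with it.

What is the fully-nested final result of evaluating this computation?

Working:
emit(28) @ H1 ⇒ out+=28
tell(9) @ H3 ⇒ log+=9
H0 returns 0
H1 returns [28, 0]
H2 returns [28, 0]
H3 returns ([28, 0], (9))
= ([28, 0], (9))

Answer: ([28, 0], (9))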